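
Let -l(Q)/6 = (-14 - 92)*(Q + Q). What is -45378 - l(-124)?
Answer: 112350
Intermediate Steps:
l(Q) = 1272*Q (l(Q) = -6*(-14 - 92)*(Q + Q) = -(-636)*2*Q = -(-1272)*Q = 1272*Q)
-45378 - l(-124) = -45378 - 1272*(-124) = -45378 - 1*(-157728) = -45378 + 157728 = 112350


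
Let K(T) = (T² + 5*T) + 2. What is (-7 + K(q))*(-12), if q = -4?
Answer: 108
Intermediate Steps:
K(T) = 2 + T² + 5*T
(-7 + K(q))*(-12) = (-7 + (2 + (-4)² + 5*(-4)))*(-12) = (-7 + (2 + 16 - 20))*(-12) = (-7 - 2)*(-12) = -9*(-12) = 108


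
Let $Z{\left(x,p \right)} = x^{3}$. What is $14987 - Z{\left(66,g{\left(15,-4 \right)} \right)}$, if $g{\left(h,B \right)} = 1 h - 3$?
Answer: $-272509$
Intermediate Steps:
$g{\left(h,B \right)} = -3 + h$ ($g{\left(h,B \right)} = h - 3 = -3 + h$)
$14987 - Z{\left(66,g{\left(15,-4 \right)} \right)} = 14987 - 66^{3} = 14987 - 287496 = -272509$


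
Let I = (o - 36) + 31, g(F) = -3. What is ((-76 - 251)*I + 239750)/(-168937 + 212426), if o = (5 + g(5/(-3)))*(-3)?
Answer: 243347/43489 ≈ 5.5956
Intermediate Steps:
o = -6 (o = (5 - 3)*(-3) = 2*(-3) = -6)
I = -11 (I = (-6 - 36) + 31 = -42 + 31 = -11)
((-76 - 251)*I + 239750)/(-168937 + 212426) = ((-76 - 251)*(-11) + 239750)/(-168937 + 212426) = (-327*(-11) + 239750)/43489 = (3597 + 239750)*(1/43489) = 243347*(1/43489) = 243347/43489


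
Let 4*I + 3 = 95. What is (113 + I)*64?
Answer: 8704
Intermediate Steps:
I = 23 (I = -¾ + (¼)*95 = -¾ + 95/4 = 23)
(113 + I)*64 = (113 + 23)*64 = 136*64 = 8704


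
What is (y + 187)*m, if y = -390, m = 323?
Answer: -65569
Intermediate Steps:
(y + 187)*m = (-390 + 187)*323 = -203*323 = -65569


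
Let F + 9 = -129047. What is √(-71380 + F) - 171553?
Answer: -171553 + 2*I*√50109 ≈ -1.7155e+5 + 447.7*I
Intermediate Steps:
F = -129056 (F = -9 - 129047 = -129056)
√(-71380 + F) - 171553 = √(-71380 - 129056) - 171553 = √(-200436) - 171553 = 2*I*√50109 - 171553 = -171553 + 2*I*√50109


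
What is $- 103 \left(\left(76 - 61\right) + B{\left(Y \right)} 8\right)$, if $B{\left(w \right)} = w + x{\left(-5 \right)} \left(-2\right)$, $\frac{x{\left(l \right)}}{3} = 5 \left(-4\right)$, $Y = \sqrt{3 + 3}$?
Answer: $-100425 - 824 \sqrt{6} \approx -1.0244 \cdot 10^{5}$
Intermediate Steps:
$Y = \sqrt{6} \approx 2.4495$
$x{\left(l \right)} = -60$ ($x{\left(l \right)} = 3 \cdot 5 \left(-4\right) = 3 \left(-20\right) = -60$)
$B{\left(w \right)} = 120 + w$ ($B{\left(w \right)} = w - -120 = w + 120 = 120 + w$)
$- 103 \left(\left(76 - 61\right) + B{\left(Y \right)} 8\right) = - 103 \left(\left(76 - 61\right) + \left(120 + \sqrt{6}\right) 8\right) = - 103 \left(\left(76 - 61\right) + \left(960 + 8 \sqrt{6}\right)\right) = - 103 \left(15 + \left(960 + 8 \sqrt{6}\right)\right) = - 103 \left(975 + 8 \sqrt{6}\right) = -100425 - 824 \sqrt{6}$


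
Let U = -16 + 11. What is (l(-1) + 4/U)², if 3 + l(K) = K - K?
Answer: 361/25 ≈ 14.440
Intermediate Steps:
U = -5
l(K) = -3 (l(K) = -3 + (K - K) = -3 + 0 = -3)
(l(-1) + 4/U)² = (-3 + 4/(-5))² = (-3 + 4*(-⅕))² = (-3 - ⅘)² = (-19/5)² = 361/25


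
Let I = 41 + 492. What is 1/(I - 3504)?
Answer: -1/2971 ≈ -0.00033659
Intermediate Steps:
I = 533
1/(I - 3504) = 1/(533 - 3504) = 1/(-2971) = -1/2971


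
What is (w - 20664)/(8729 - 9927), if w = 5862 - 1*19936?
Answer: 17369/599 ≈ 28.997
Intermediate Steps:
w = -14074 (w = 5862 - 19936 = -14074)
(w - 20664)/(8729 - 9927) = (-14074 - 20664)/(8729 - 9927) = -34738/(-1198) = -34738*(-1/1198) = 17369/599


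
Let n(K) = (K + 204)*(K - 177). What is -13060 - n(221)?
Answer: -31760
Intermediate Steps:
n(K) = (-177 + K)*(204 + K) (n(K) = (204 + K)*(-177 + K) = (-177 + K)*(204 + K))
-13060 - n(221) = -13060 - (-36108 + 221² + 27*221) = -13060 - (-36108 + 48841 + 5967) = -13060 - 1*18700 = -13060 - 18700 = -31760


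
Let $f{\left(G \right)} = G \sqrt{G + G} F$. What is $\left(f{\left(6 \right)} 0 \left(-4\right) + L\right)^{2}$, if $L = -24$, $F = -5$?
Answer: $576$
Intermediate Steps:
$f{\left(G \right)} = - 5 \sqrt{2} G^{\frac{3}{2}}$ ($f{\left(G \right)} = G \sqrt{G + G} \left(-5\right) = G \sqrt{2 G} \left(-5\right) = G \sqrt{2} \sqrt{G} \left(-5\right) = \sqrt{2} G^{\frac{3}{2}} \left(-5\right) = - 5 \sqrt{2} G^{\frac{3}{2}}$)
$\left(f{\left(6 \right)} 0 \left(-4\right) + L\right)^{2} = \left(- 5 \sqrt{2} \cdot 6^{\frac{3}{2}} \cdot 0 \left(-4\right) - 24\right)^{2} = \left(- 5 \sqrt{2} \cdot 6 \sqrt{6} \cdot 0 \left(-4\right) - 24\right)^{2} = \left(- 60 \sqrt{3} \cdot 0 \left(-4\right) - 24\right)^{2} = \left(0 \left(-4\right) - 24\right)^{2} = \left(0 - 24\right)^{2} = \left(-24\right)^{2} = 576$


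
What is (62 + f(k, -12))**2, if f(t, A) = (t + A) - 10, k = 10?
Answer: 2500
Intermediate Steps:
f(t, A) = -10 + A + t (f(t, A) = (A + t) - 10 = -10 + A + t)
(62 + f(k, -12))**2 = (62 + (-10 - 12 + 10))**2 = (62 - 12)**2 = 50**2 = 2500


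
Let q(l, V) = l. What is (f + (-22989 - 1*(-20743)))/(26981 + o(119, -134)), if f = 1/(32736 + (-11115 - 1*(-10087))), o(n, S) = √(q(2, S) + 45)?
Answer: -1921483401827/23082609548312 + 71216167*√47/23082609548312 ≈ -0.083223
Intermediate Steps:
o(n, S) = √47 (o(n, S) = √(2 + 45) = √47)
f = 1/31708 (f = 1/(32736 + (-11115 + 10087)) = 1/(32736 - 1028) = 1/31708 ≈ 3.1538e-5)
(f + (-22989 - 1*(-20743)))/(26981 + o(119, -134)) = (1/31708 + (-22989 - 1*(-20743)))/(26981 + √47) = (1/31708 + (-22989 + 20743))/(26981 + √47) = (1/31708 - 2246)/(26981 + √47) = -71216167/(31708*(26981 + √47))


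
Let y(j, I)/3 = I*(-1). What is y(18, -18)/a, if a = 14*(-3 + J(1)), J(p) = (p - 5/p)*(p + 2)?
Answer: -9/35 ≈ -0.25714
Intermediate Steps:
J(p) = (2 + p)*(p - 5/p) (J(p) = (p - 5/p)*(2 + p) = (2 + p)*(p - 5/p))
y(j, I) = -3*I (y(j, I) = 3*(I*(-1)) = 3*(-I) = -3*I)
a = -210 (a = 14*(-3 + (-5 + 1² - 10/1 + 2*1)) = 14*(-3 + (-5 + 1 - 10*1 + 2)) = 14*(-3 + (-5 + 1 - 10 + 2)) = 14*(-3 - 12) = 14*(-15) = -210)
y(18, -18)/a = -3*(-18)/(-210) = 54*(-1/210) = -9/35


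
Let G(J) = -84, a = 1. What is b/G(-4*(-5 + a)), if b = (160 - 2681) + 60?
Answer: 2461/84 ≈ 29.298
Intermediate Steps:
b = -2461 (b = -2521 + 60 = -2461)
b/G(-4*(-5 + a)) = -2461/(-84) = -2461*(-1/84) = 2461/84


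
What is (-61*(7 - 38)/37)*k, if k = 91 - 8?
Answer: 156953/37 ≈ 4242.0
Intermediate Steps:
k = 83
(-61*(7 - 38)/37)*k = -61*(7 - 38)/37*83 = -(-1891)/37*83 = -61*(-31/37)*83 = (1891/37)*83 = 156953/37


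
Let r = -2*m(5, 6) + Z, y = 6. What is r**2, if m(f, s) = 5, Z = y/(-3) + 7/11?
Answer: 15625/121 ≈ 129.13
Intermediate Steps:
Z = -15/11 (Z = 6/(-3) + 7/11 = 6*(-1/3) + 7*(1/11) = -2 + 7/11 = -15/11 ≈ -1.3636)
r = -125/11 (r = -2*5 - 15/11 = -10 - 15/11 = -125/11 ≈ -11.364)
r**2 = (-125/11)**2 = 15625/121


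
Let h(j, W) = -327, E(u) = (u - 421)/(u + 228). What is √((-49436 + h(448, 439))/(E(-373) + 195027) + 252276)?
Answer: √201755493883111973741/28279709 ≈ 502.27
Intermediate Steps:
E(u) = (-421 + u)/(228 + u)
√((-49436 + h(448, 439))/(E(-373) + 195027) + 252276) = √((-49436 - 327)/((-421 - 373)/(228 - 373) + 195027) + 252276) = √(-49763/(-794/(-145) + 195027) + 252276) = √(-49763/(-1/145*(-794) + 195027) + 252276) = √(-49763/(794/145 + 195027) + 252276) = √(-49763/28279709/145 + 252276) = √(-49763*145/28279709 + 252276) = √(-7215635/28279709 + 252276) = √(7134284652049/28279709) = √201755493883111973741/28279709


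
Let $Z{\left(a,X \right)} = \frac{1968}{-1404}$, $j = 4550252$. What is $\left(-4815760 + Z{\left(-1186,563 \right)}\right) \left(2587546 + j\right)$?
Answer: $- \frac{1340583351962344}{39} \approx -3.4374 \cdot 10^{13}$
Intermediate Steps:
$Z{\left(a,X \right)} = - \frac{164}{117}$ ($Z{\left(a,X \right)} = 1968 \left(- \frac{1}{1404}\right) = - \frac{164}{117}$)
$\left(-4815760 + Z{\left(-1186,563 \right)}\right) \left(2587546 + j\right) = \left(-4815760 - \frac{164}{117}\right) \left(2587546 + 4550252\right) = \left(- \frac{563444084}{117}\right) 7137798 = - \frac{1340583351962344}{39}$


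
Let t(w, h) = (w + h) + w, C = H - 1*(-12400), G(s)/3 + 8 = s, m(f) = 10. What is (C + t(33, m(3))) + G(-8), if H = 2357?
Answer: 14785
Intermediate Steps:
G(s) = -24 + 3*s
C = 14757 (C = 2357 - 1*(-12400) = 2357 + 12400 = 14757)
t(w, h) = h + 2*w (t(w, h) = (h + w) + w = h + 2*w)
(C + t(33, m(3))) + G(-8) = (14757 + (10 + 2*33)) + (-24 + 3*(-8)) = (14757 + (10 + 66)) + (-24 - 24) = (14757 + 76) - 48 = 14833 - 48 = 14785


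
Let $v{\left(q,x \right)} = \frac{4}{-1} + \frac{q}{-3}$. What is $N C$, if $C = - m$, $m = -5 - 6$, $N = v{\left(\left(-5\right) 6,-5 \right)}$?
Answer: $66$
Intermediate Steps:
$v{\left(q,x \right)} = -4 - \frac{q}{3}$ ($v{\left(q,x \right)} = 4 \left(-1\right) + q \left(- \frac{1}{3}\right) = -4 - \frac{q}{3}$)
$N = 6$ ($N = -4 - \frac{\left(-5\right) 6}{3} = -4 - -10 = -4 + 10 = 6$)
$m = -11$ ($m = -5 - 6 = -11$)
$C = 11$ ($C = \left(-1\right) \left(-11\right) = 11$)
$N C = 6 \cdot 11 = 66$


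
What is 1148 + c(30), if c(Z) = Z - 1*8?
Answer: 1170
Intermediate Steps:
c(Z) = -8 + Z (c(Z) = Z - 8 = -8 + Z)
1148 + c(30) = 1148 + (-8 + 30) = 1148 + 22 = 1170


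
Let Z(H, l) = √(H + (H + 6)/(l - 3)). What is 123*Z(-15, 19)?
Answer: 123*I*√249/4 ≈ 485.23*I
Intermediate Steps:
Z(H, l) = √(H + (6 + H)/(-3 + l))
123*Z(-15, 19) = 123*√((6 - 15 - 15*(-3 + 19))/(-3 + 19)) = 123*√((6 - 15 - 15*16)/16) = 123*√((6 - 15 - 240)/16) = 123*√((1/16)*(-249)) = 123*√(-249/16) = 123*(I*√249/4) = 123*I*√249/4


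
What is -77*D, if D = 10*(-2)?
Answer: 1540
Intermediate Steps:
D = -20
-77*D = -77*(-20) = 1540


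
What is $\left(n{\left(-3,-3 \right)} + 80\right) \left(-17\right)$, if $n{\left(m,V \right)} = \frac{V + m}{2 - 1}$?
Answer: $-1258$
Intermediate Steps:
$n{\left(m,V \right)} = V + m$ ($n{\left(m,V \right)} = \frac{V + m}{1} = \left(V + m\right) 1 = V + m$)
$\left(n{\left(-3,-3 \right)} + 80\right) \left(-17\right) = \left(\left(-3 - 3\right) + 80\right) \left(-17\right) = \left(-6 + 80\right) \left(-17\right) = 74 \left(-17\right) = -1258$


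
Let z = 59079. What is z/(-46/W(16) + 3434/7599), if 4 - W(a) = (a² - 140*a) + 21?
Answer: 51945151671/376772 ≈ 1.3787e+5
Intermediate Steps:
W(a) = -17 - a² + 140*a (W(a) = 4 - ((a² - 140*a) + 21) = 4 - (21 + a² - 140*a) = 4 + (-21 - a² + 140*a) = -17 - a² + 140*a)
z/(-46/W(16) + 3434/7599) = 59079/(-46/(-17 - 1*16² + 140*16) + 3434/7599) = 59079/(-46/(-17 - 1*256 + 2240) + 3434*(1/7599)) = 59079/(-46/(-17 - 256 + 2240) + 202/447) = 59079/(-46/1967 + 202/447) = 59079/(376772/879249) = 59079*(879249/376772) = 51945151671/376772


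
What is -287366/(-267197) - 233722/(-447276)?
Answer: 95490866125/59755402686 ≈ 1.5980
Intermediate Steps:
-287366/(-267197) - 233722/(-447276) = -287366*(-1/267197) - 233722*(-1/447276) = 287366/267197 + 116861/223638 = 95490866125/59755402686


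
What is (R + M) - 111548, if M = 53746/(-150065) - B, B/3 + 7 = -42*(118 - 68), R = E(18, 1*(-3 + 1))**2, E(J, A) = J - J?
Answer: -15790943501/150065 ≈ -1.0523e+5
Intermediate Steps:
E(J, A) = 0
R = 0 (R = 0**2 = 0)
B = -6321 (B = -21 + 3*(-42*(118 - 68)) = -21 + 3*(-42*50) = -21 + 3*(-2100) = -21 - 6300 = -6321)
M = 948507119/150065 (M = 53746/(-150065) - 1*(-6321) = 53746*(-1/150065) + 6321 = -53746/150065 + 6321 = 948507119/150065 ≈ 6320.6)
(R + M) - 111548 = (0 + 948507119/150065) - 111548 = 948507119/150065 - 111548 = -15790943501/150065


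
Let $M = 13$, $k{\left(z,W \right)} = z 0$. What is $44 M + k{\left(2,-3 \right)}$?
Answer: $572$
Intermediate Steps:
$k{\left(z,W \right)} = 0$
$44 M + k{\left(2,-3 \right)} = 44 \cdot 13 + 0 = 572 + 0 = 572$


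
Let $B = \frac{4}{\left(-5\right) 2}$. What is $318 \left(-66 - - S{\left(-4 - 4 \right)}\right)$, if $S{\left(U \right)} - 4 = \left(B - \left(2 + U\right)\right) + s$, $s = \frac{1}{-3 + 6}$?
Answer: $- \frac{89146}{5} \approx -17829.0$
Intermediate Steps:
$s = \frac{1}{3} \approx 0.33333$
$B = - \frac{2}{5}$ ($B = \frac{4}{-10} = 4 \left(- \frac{1}{10}\right) = - \frac{2}{5} \approx -0.4$)
$S{\left(U \right)} = \frac{29}{15} - U$ ($S{\left(U \right)} = 4 + \left(\left(- \frac{2}{5} - \left(2 + U\right)\right) + \frac{1}{3}\right) = 4 + \left(\left(- \frac{12}{5} - U\right) + \frac{1}{3}\right) = 4 - \left(\frac{31}{15} + U\right) = \frac{29}{15} - U$)
$318 \left(-66 - - S{\left(-4 - 4 \right)}\right) = 318 \left(-66 - - (\frac{29}{15} - \left(-4 - 4\right))\right) = 318 \left(-66 - - (\frac{29}{15} - -8)\right) = 318 \left(-66 - - (\frac{29}{15} + 8)\right) = 318 \left(-66 - \left(-1\right) \frac{149}{15}\right) = 318 \left(-66 - - \frac{149}{15}\right) = 318 \left(-66 + \frac{149}{15}\right) = 318 \left(- \frac{841}{15}\right) = - \frac{89146}{5}$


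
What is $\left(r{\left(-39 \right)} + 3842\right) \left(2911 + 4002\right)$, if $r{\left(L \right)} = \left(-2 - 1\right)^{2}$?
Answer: $26621963$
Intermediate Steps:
$r{\left(L \right)} = 9$ ($r{\left(L \right)} = \left(-3\right)^{2} = 9$)
$\left(r{\left(-39 \right)} + 3842\right) \left(2911 + 4002\right) = \left(9 + 3842\right) \left(2911 + 4002\right) = 3851 \cdot 6913 = 26621963$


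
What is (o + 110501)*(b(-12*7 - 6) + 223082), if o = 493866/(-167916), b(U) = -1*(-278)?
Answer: 345359084024000/13993 ≈ 2.4681e+10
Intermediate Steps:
b(U) = 278
o = -82311/27986 (o = 493866*(-1/167916) = -82311/27986 ≈ -2.9412)
(o + 110501)*(b(-12*7 - 6) + 223082) = (-82311/27986 + 110501)*(278 + 223082) = (3092398675/27986)*223360 = 345359084024000/13993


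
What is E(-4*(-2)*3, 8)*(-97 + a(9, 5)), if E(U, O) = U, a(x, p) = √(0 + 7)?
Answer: -2328 + 24*√7 ≈ -2264.5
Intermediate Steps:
a(x, p) = √7
E(-4*(-2)*3, 8)*(-97 + a(9, 5)) = (-4*(-2)*3)*(-97 + √7) = (8*3)*(-97 + √7) = 24*(-97 + √7) = -2328 + 24*√7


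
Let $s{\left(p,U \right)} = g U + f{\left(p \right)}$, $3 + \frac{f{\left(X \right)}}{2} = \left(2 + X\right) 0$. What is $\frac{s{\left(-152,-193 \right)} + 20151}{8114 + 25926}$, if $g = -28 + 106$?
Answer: $\frac{5091}{34040} \approx 0.14956$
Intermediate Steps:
$g = 78$
$f{\left(X \right)} = -6$ ($f{\left(X \right)} = -6 + 2 \left(2 + X\right) 0 = -6 + 2 \cdot 0 = -6 + 0 = -6$)
$s{\left(p,U \right)} = -6 + 78 U$ ($s{\left(p,U \right)} = 78 U - 6 = -6 + 78 U$)
$\frac{s{\left(-152,-193 \right)} + 20151}{8114 + 25926} = \frac{\left(-6 + 78 \left(-193\right)\right) + 20151}{8114 + 25926} = \frac{\left(-6 - 15054\right) + 20151}{34040} = \left(-15060 + 20151\right) \frac{1}{34040} = 5091 \cdot \frac{1}{34040} = \frac{5091}{34040}$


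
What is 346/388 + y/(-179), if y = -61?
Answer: 42801/34726 ≈ 1.2325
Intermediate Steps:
346/388 + y/(-179) = 346/388 - 61/(-179) = 346*(1/388) - 61*(-1/179) = 173/194 + 61/179 = 42801/34726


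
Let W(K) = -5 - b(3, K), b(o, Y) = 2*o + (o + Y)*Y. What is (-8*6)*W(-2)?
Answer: 432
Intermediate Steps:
b(o, Y) = 2*o + Y*(Y + o) (b(o, Y) = 2*o + (Y + o)*Y = 2*o + Y*(Y + o))
W(K) = -11 - K² - 3*K (W(K) = -5 - (K² + 2*3 + K*3) = -5 - (K² + 6 + 3*K) = -5 - (6 + K² + 3*K) = -5 + (-6 - K² - 3*K) = -11 - K² - 3*K)
(-8*6)*W(-2) = (-8*6)*(-11 - 1*(-2)² - 3*(-2)) = -48*(-11 - 1*4 + 6) = -48*(-11 - 4 + 6) = -48*(-9) = 432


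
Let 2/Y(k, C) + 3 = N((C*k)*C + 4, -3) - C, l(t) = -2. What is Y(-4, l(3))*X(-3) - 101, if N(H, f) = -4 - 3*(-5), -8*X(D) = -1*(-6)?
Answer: -2023/20 ≈ -101.15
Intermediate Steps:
X(D) = -3/4 (X(D) = -(-1)*(-6)/8 = -1/8*6 = -3/4)
N(H, f) = 11 (N(H, f) = -4 + 15 = 11)
Y(k, C) = 2/(8 - C) (Y(k, C) = 2/(-3 + (11 - C)) = 2/(8 - C))
Y(-4, l(3))*X(-3) - 101 = -2/(-8 - 2)*(-3/4) - 101 = -2/(-10)*(-3/4) - 101 = -2*(-1/10)*(-3/4) - 101 = (1/5)*(-3/4) - 101 = -3/20 - 101 = -2023/20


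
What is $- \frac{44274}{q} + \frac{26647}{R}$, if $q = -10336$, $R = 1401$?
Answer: $\frac{168725633}{7240368} \approx 23.303$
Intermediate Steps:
$- \frac{44274}{q} + \frac{26647}{R} = - \frac{44274}{-10336} + \frac{26647}{1401} = \left(-44274\right) \left(- \frac{1}{10336}\right) + 26647 \cdot \frac{1}{1401} = \frac{22137}{5168} + \frac{26647}{1401} = \frac{168725633}{7240368}$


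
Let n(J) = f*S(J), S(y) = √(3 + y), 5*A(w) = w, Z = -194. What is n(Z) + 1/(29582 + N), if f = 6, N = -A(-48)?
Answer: 5/147958 + 6*I*√191 ≈ 3.3793e-5 + 82.922*I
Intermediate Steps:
A(w) = w/5
N = 48/5 (N = -(-48)/5 = -1*(-48/5) = 48/5 ≈ 9.6000)
n(J) = 6*√(3 + J)
n(Z) + 1/(29582 + N) = 6*√(3 - 194) + 1/(29582 + 48/5) = 6*√(-191) + 1/(147958/5) = 6*(I*√191) + 5/147958 = 6*I*√191 + 5/147958 = 5/147958 + 6*I*√191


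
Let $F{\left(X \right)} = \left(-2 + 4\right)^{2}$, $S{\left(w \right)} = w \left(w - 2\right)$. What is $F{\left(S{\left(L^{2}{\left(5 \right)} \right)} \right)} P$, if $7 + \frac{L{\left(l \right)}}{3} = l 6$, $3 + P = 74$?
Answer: $284$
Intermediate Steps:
$P = 71$ ($P = -3 + 74 = 71$)
$L{\left(l \right)} = -21 + 18 l$ ($L{\left(l \right)} = -21 + 3 l 6 = -21 + 3 \cdot 6 l = -21 + 18 l$)
$S{\left(w \right)} = w \left(-2 + w\right)$
$F{\left(X \right)} = 4$ ($F{\left(X \right)} = 2^{2} = 4$)
$F{\left(S{\left(L^{2}{\left(5 \right)} \right)} \right)} P = 4 \cdot 71 = 284$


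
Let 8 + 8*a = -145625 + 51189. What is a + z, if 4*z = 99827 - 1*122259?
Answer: -34827/2 ≈ -17414.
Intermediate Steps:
z = -5608 (z = (99827 - 1*122259)/4 = (99827 - 122259)/4 = (1/4)*(-22432) = -5608)
a = -23611/2 (a = -1 + (-145625 + 51189)/8 = -1 + (1/8)*(-94436) = -1 - 23609/2 = -23611/2 ≈ -11806.)
a + z = -23611/2 - 5608 = -34827/2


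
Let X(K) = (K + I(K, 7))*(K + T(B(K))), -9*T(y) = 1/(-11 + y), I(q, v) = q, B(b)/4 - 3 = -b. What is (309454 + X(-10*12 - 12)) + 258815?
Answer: 957146767/1587 ≈ 6.0312e+5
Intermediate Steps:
B(b) = 12 - 4*b (B(b) = 12 + 4*(-b) = 12 - 4*b)
T(y) = -1/(9*(-11 + y))
X(K) = 2*K*(K - 1/(9 - 36*K)) (X(K) = (K + K)*(K - 1/(-99 + 9*(12 - 4*K))) = (2*K)*(K - 1/(-99 + (108 - 36*K))) = (2*K)*(K - 1/(9 - 36*K)) = 2*K*(K - 1/(9 - 36*K)))
(309454 + X(-10*12 - 12)) + 258815 = (309454 + 2*(-10*12 - 12)*(1 + 9*(-10*12 - 12)*(-1 + 4*(-10*12 - 12)))/(9*(-1 + 4*(-10*12 - 12)))) + 258815 = (309454 + 2*(-120 - 12)*(1 + 9*(-120 - 12)*(-1 + 4*(-120 - 12)))/(9*(-1 + 4*(-120 - 12)))) + 258815 = (309454 + (2/9)*(-132)*(1 + 9*(-132)*(-1 + 4*(-132)))/(-1 + 4*(-132))) + 258815 = (309454 + (2/9)*(-132)*(1 + 9*(-132)*(-1 - 528))/(-1 - 528)) + 258815 = (309454 + (2/9)*(-132)*(1 + 9*(-132)*(-529))/(-529)) + 258815 = (309454 + (2/9)*(-132)*(-1/529)*(1 + 628452)) + 258815 = (309454 + (2/9)*(-132)*(-1/529)*628453) + 258815 = (309454 + 55303864/1587) + 258815 = 546407362/1587 + 258815 = 957146767/1587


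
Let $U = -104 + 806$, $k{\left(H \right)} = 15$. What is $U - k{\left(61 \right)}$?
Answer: $687$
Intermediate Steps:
$U = 702$
$U - k{\left(61 \right)} = 702 - 15 = 687$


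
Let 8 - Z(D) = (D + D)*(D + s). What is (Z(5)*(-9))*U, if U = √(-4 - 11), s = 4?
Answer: 738*I*√15 ≈ 2858.3*I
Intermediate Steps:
Z(D) = 8 - 2*D*(4 + D) (Z(D) = 8 - (D + D)*(D + 4) = 8 - 2*D*(4 + D))
U = I*√15 (U = √(-15) = I*√15 ≈ 3.873*I)
(Z(5)*(-9))*U = ((8 - 8*5 - 2*5²)*(-9))*(I*√15) = ((8 - 40 - 2*25)*(-9))*(I*√15) = ((8 - 40 - 50)*(-9))*(I*√15) = (-82*(-9))*(I*√15) = 738*(I*√15) = 738*I*√15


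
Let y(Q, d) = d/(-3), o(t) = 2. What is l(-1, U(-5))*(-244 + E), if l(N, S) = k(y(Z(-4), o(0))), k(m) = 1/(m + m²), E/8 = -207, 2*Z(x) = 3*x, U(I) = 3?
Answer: 8550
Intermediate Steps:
Z(x) = 3*x/2 (Z(x) = (3*x)/2 = 3*x/2)
y(Q, d) = -d/3 (y(Q, d) = d*(-⅓) = -d/3)
E = -1656 (E = 8*(-207) = -1656)
l(N, S) = -9/2 (l(N, S) = 1/(((-⅓*2))*(1 - ⅓*2)) = 1/((-⅔)*(1 - ⅔)) = -3/(2*⅓) = -3/2*3 = -9/2)
l(-1, U(-5))*(-244 + E) = -9*(-244 - 1656)/2 = -9/2*(-1900) = 8550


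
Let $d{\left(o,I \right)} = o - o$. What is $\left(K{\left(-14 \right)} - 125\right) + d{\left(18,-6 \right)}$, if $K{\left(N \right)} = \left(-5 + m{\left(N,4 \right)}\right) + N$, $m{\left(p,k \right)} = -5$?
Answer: $-149$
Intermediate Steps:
$d{\left(o,I \right)} = 0$
$K{\left(N \right)} = -10 + N$ ($K{\left(N \right)} = \left(-5 - 5\right) + N = -10 + N$)
$\left(K{\left(-14 \right)} - 125\right) + d{\left(18,-6 \right)} = \left(\left(-10 - 14\right) - 125\right) + 0 = \left(-24 - 125\right) + 0 = -149 + 0 = -149$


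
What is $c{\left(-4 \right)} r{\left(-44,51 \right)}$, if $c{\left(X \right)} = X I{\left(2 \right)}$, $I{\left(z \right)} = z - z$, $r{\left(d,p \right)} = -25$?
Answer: $0$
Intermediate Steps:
$I{\left(z \right)} = 0$
$c{\left(X \right)} = 0$ ($c{\left(X \right)} = X 0 = 0$)
$c{\left(-4 \right)} r{\left(-44,51 \right)} = 0 \left(-25\right) = 0$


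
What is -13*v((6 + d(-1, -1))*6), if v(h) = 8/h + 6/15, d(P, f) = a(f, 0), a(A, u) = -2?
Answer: -143/15 ≈ -9.5333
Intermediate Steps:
d(P, f) = -2
v(h) = 2/5 + 8/h (v(h) = 8/h + 6*(1/15) = 8/h + 2/5 = 2/5 + 8/h)
-13*v((6 + d(-1, -1))*6) = -13*(2/5 + 8/(((6 - 2)*6))) = -13*(2/5 + 8/((4*6))) = -13*(2/5 + 8/24) = -13*(2/5 + 8*(1/24)) = -13*(2/5 + 1/3) = -13*11/15 = -143/15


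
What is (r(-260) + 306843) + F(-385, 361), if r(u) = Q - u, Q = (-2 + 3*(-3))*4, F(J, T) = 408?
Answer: 307467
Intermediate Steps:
Q = -44 (Q = (-2 - 9)*4 = -11*4 = -44)
r(u) = -44 - u
(r(-260) + 306843) + F(-385, 361) = ((-44 - 1*(-260)) + 306843) + 408 = ((-44 + 260) + 306843) + 408 = (216 + 306843) + 408 = 307059 + 408 = 307467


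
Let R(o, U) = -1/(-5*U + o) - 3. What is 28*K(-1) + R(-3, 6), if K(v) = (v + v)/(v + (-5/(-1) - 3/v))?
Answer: -362/33 ≈ -10.970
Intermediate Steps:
K(v) = 2*v/(5 + v - 3/v) (K(v) = (2*v)/(v + (-5*(-1) - 3/v)) = (2*v)/(v + (5 - 3/v)) = (2*v)/(5 + v - 3/v) = 2*v/(5 + v - 3/v))
R(o, U) = -3 - 1/(o - 5*U) (R(o, U) = -1/(o - 5*U) - 3 = -3 - 1/(o - 5*U))
28*K(-1) + R(-3, 6) = 28*(2*(-1)**2/(-3 + (-1)**2 + 5*(-1))) + (1 - 15*6 + 3*(-3))/(-1*(-3) + 5*6) = 28*(2*1/(-3 + 1 - 5)) + (1 - 90 - 9)/(3 + 30) = 28*(2*1/(-7)) - 98/33 = 28*(2*1*(-1/7)) + (1/33)*(-98) = 28*(-2/7) - 98/33 = -8 - 98/33 = -362/33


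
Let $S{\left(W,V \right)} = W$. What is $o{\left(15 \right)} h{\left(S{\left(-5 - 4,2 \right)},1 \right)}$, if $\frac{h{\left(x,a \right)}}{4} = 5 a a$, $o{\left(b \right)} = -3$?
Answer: $-60$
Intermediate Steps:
$h{\left(x,a \right)} = 20 a^{2}$ ($h{\left(x,a \right)} = 4 \cdot 5 a a = 4 \cdot 5 a^{2} = 20 a^{2}$)
$o{\left(15 \right)} h{\left(S{\left(-5 - 4,2 \right)},1 \right)} = - 3 \cdot 20 \cdot 1^{2} = - 3 \cdot 20 \cdot 1 = \left(-3\right) 20 = -60$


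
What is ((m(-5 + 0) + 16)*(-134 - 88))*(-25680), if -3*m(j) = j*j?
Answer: 43707360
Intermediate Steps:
m(j) = -j²/3 (m(j) = -j*j/3 = -j²/3)
((m(-5 + 0) + 16)*(-134 - 88))*(-25680) = ((-(-5 + 0)²/3 + 16)*(-134 - 88))*(-25680) = ((-⅓*(-5)² + 16)*(-222))*(-25680) = ((-⅓*25 + 16)*(-222))*(-25680) = ((-25/3 + 16)*(-222))*(-25680) = ((23/3)*(-222))*(-25680) = -1702*(-25680) = 43707360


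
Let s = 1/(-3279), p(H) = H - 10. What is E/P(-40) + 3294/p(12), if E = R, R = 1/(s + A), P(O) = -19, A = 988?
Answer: 101378395464/61553369 ≈ 1647.0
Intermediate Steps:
p(H) = -10 + H
s = -1/3279 ≈ -0.00030497
R = 3279/3239651 (R = 1/(-1/3279 + 988) = 1/(3239651/3279) = 3279/3239651 ≈ 0.0010121)
E = 3279/3239651 ≈ 0.0010121
E/P(-40) + 3294/p(12) = (3279/3239651)/(-19) + 3294/(-10 + 12) = (3279/3239651)*(-1/19) + 3294/2 = -3279/61553369 + 3294*(½) = -3279/61553369 + 1647 = 101378395464/61553369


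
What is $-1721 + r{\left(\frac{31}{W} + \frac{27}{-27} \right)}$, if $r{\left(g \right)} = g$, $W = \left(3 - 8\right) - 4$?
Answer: $- \frac{15529}{9} \approx -1725.4$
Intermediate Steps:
$W = -9$ ($W = -5 - 4 = -9$)
$-1721 + r{\left(\frac{31}{W} + \frac{27}{-27} \right)} = -1721 + \left(\frac{31}{-9} + \frac{27}{-27}\right) = -1721 + \left(31 \left(- \frac{1}{9}\right) + 27 \left(- \frac{1}{27}\right)\right) = -1721 - \frac{40}{9} = - \frac{15529}{9}$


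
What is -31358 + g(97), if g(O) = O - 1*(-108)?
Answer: -31153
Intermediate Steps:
g(O) = 108 + O (g(O) = O + 108 = 108 + O)
-31358 + g(97) = -31358 + (108 + 97) = -31358 + 205 = -31153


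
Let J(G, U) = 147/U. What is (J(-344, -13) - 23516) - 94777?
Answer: -1537956/13 ≈ -1.1830e+5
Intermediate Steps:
(J(-344, -13) - 23516) - 94777 = (147/(-13) - 23516) - 94777 = (147*(-1/13) - 23516) - 94777 = (-147/13 - 23516) - 94777 = -305855/13 - 94777 = -1537956/13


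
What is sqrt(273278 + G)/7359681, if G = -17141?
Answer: sqrt(256137)/7359681 ≈ 6.8767e-5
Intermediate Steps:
sqrt(273278 + G)/7359681 = sqrt(273278 - 17141)/7359681 = sqrt(256137)*(1/7359681) = sqrt(256137)/7359681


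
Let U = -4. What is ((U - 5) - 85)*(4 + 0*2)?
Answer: -376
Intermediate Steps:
((U - 5) - 85)*(4 + 0*2) = ((-4 - 5) - 85)*(4 + 0*2) = (-9 - 85)*(4 + 0) = -94*4 = -376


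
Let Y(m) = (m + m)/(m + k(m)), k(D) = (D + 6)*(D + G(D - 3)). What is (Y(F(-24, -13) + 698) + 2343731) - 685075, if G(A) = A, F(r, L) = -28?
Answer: 750112248766/452241 ≈ 1.6587e+6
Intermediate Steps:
k(D) = (-3 + 2*D)*(6 + D) (k(D) = (D + 6)*(D + (D - 3)) = (6 + D)*(D + (-3 + D)) = (6 + D)*(-3 + 2*D) = (-3 + 2*D)*(6 + D))
Y(m) = 2*m/(-18 + 2*m² + 10*m) (Y(m) = (m + m)/(m + (-18 + 2*m² + 9*m)) = (2*m)/(-18 + 2*m² + 10*m) = 2*m/(-18 + 2*m² + 10*m))
(Y(F(-24, -13) + 698) + 2343731) - 685075 = ((-28 + 698)/(-9 + (-28 + 698)² + 5*(-28 + 698)) + 2343731) - 685075 = (670/(-9 + 670² + 5*670) + 2343731) - 685075 = (670/(-9 + 448900 + 3350) + 2343731) - 685075 = (670/452241 + 2343731) - 685075 = 1059931251841/452241 - 685075 = 750112248766/452241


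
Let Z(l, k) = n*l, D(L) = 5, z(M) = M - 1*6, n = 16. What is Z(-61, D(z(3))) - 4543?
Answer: -5519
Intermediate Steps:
z(M) = -6 + M (z(M) = M - 6 = -6 + M)
Z(l, k) = 16*l
Z(-61, D(z(3))) - 4543 = 16*(-61) - 4543 = -976 - 4543 = -5519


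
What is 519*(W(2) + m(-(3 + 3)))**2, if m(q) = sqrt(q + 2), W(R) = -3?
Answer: 2595 - 6228*I ≈ 2595.0 - 6228.0*I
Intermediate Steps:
m(q) = sqrt(2 + q)
519*(W(2) + m(-(3 + 3)))**2 = 519*(-3 + sqrt(2 - (3 + 3)))**2 = 519*(-3 + sqrt(2 - 1*6))**2 = 519*(-3 + sqrt(2 - 6))**2 = 519*(-3 + sqrt(-4))**2 = 519*(-3 + 2*I)**2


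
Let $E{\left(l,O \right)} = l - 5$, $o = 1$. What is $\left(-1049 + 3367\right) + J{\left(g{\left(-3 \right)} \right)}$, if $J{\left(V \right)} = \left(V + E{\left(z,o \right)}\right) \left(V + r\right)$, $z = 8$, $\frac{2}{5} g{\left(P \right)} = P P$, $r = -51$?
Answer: $\frac{6365}{4} \approx 1591.3$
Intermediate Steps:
$g{\left(P \right)} = \frac{5 P^{2}}{2}$ ($g{\left(P \right)} = \frac{5 P P}{2} = \frac{5 P^{2}}{2}$)
$E{\left(l,O \right)} = -5 + l$
$J{\left(V \right)} = \left(-51 + V\right) \left(3 + V\right)$ ($J{\left(V \right)} = \left(V + \left(-5 + 8\right)\right) \left(V - 51\right) = \left(V + 3\right) \left(-51 + V\right) = \left(3 + V\right) \left(-51 + V\right) = \left(-51 + V\right) \left(3 + V\right)$)
$\left(-1049 + 3367\right) + J{\left(g{\left(-3 \right)} \right)} = \left(-1049 + 3367\right) - \left(153 - \frac{2025}{4} + 48 \cdot \frac{5}{2} \left(-3\right)^{2}\right) = 2318 - \left(153 - \frac{2025}{4} + 48 \cdot \frac{5}{2} \cdot 9\right) = 2318 - \left(1233 - \frac{2025}{4}\right) = 2318 - \frac{2907}{4} = \frac{6365}{4}$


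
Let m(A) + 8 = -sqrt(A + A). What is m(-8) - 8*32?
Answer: -264 - 4*I ≈ -264.0 - 4.0*I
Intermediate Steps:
m(A) = -8 - sqrt(2)*sqrt(A) (m(A) = -8 - sqrt(A + A) = -8 - sqrt(2*A) = -8 - sqrt(2)*sqrt(A))
m(-8) - 8*32 = (-8 - sqrt(2)*sqrt(-8)) - 8*32 = (-8 - sqrt(2)*2*I*sqrt(2)) - 256 = (-8 - 4*I) - 256 = -264 - 4*I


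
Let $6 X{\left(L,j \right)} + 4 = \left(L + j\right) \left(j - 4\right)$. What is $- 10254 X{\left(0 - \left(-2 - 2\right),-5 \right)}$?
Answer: $-8545$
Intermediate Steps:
$X{\left(L,j \right)} = - \frac{2}{3} + \frac{\left(-4 + j\right) \left(L + j\right)}{6}$ ($X{\left(L,j \right)} = - \frac{2}{3} + \frac{\left(L + j\right) \left(j - 4\right)}{6} = - \frac{2}{3} + \frac{\left(L + j\right) \left(-4 + j\right)}{6} = - \frac{2}{3} + \frac{\left(-4 + j\right) \left(L + j\right)}{6}$)
$- 10254 X{\left(0 - \left(-2 - 2\right),-5 \right)} = - 10254 \left(- \frac{2}{3} - \frac{2 \left(0 - \left(-2 - 2\right)\right)}{3} - - \frac{10}{3} + \frac{\left(-5\right)^{2}}{6} + \frac{1}{6} \left(0 - \left(-2 - 2\right)\right) \left(-5\right)\right) = - 10254 \left(- \frac{2}{3} - \frac{2 \left(0 - \left(-2 - 2\right)\right)}{3} + \frac{10}{3} + \frac{1}{6} \cdot 25 + \frac{1}{6} \left(0 - \left(-2 - 2\right)\right) \left(-5\right)\right) = - 10254 \left(- \frac{2}{3} - \frac{2 \left(0 - -4\right)}{3} + \frac{10}{3} + \frac{25}{6} + \frac{1}{6} \left(0 - -4\right) \left(-5\right)\right) = - 10254 \left(- \frac{2}{3} - \frac{2 \left(0 + 4\right)}{3} + \frac{10}{3} + \frac{25}{6} + \frac{1}{6} \left(0 + 4\right) \left(-5\right)\right) = - 10254 \left(- \frac{2}{3} - \frac{8}{3} + \frac{10}{3} + \frac{25}{6} + \frac{1}{6} \cdot 4 \left(-5\right)\right) = - 10254 \left(- \frac{2}{3} - \frac{8}{3} + \frac{10}{3} + \frac{25}{6} - \frac{10}{3}\right) = \left(-10254\right) \frac{5}{6} = -8545$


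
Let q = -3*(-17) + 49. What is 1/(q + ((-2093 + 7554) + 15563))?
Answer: 1/21124 ≈ 4.7340e-5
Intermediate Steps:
q = 100 (q = 51 + 49 = 100)
1/(q + ((-2093 + 7554) + 15563)) = 1/(100 + ((-2093 + 7554) + 15563)) = 1/(100 + (5461 + 15563)) = 1/(100 + 21024) = 1/21124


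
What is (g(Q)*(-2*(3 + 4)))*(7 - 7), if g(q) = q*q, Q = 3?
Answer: 0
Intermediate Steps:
g(q) = q**2
(g(Q)*(-2*(3 + 4)))*(7 - 7) = (3**2*(-2*(3 + 4)))*(7 - 7) = (9*(-2*7))*0 = (9*(-14))*0 = -126*0 = 0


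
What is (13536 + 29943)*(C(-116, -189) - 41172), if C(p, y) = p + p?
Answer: -1800204516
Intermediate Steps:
C(p, y) = 2*p
(13536 + 29943)*(C(-116, -189) - 41172) = (13536 + 29943)*(2*(-116) - 41172) = 43479*(-232 - 41172) = 43479*(-41404) = -1800204516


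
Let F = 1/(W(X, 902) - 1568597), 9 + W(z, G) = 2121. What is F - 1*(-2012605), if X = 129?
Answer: 3152715543424/1566485 ≈ 2.0126e+6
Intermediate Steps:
W(z, G) = 2112 (W(z, G) = -9 + 2121 = 2112)
F = -1/1566485 (F = 1/(2112 - 1568597) = 1/(-1566485) = -1/1566485 ≈ -6.3837e-7)
F - 1*(-2012605) = -1/1566485 - 1*(-2012605) = -1/1566485 + 2012605 = 3152715543424/1566485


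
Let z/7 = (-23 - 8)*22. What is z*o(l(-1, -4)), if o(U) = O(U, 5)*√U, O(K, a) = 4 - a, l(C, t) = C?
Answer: 4774*I ≈ 4774.0*I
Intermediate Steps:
o(U) = -√U (o(U) = (4 - 1*5)*√U = (4 - 5)*√U = -√U)
z = -4774 (z = 7*((-23 - 8)*22) = 7*(-31*22) = 7*(-682) = -4774)
z*o(l(-1, -4)) = -(-4774)*√(-1) = -(-4774)*I = 4774*I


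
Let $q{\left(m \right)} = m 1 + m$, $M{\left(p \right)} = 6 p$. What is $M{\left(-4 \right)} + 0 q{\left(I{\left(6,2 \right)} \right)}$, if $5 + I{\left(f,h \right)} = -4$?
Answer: $-24$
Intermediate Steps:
$I{\left(f,h \right)} = -9$ ($I{\left(f,h \right)} = -5 - 4 = -9$)
$q{\left(m \right)} = 2 m$ ($q{\left(m \right)} = m + m = 2 m$)
$M{\left(-4 \right)} + 0 q{\left(I{\left(6,2 \right)} \right)} = 6 \left(-4\right) + 0 \cdot 2 \left(-9\right) = -24 + 0 \left(-18\right) = -24 + 0 = -24$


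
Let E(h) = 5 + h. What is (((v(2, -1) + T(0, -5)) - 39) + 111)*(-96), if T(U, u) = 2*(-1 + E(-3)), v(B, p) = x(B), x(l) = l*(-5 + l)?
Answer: -6528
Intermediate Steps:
v(B, p) = B*(-5 + B)
T(U, u) = 2 (T(U, u) = 2*(-1 + (5 - 3)) = 2*(-1 + 2) = 2*1 = 2)
(((v(2, -1) + T(0, -5)) - 39) + 111)*(-96) = (((2*(-5 + 2) + 2) - 39) + 111)*(-96) = (((2*(-3) + 2) - 39) + 111)*(-96) = (((-6 + 2) - 39) + 111)*(-96) = ((-4 - 39) + 111)*(-96) = (-43 + 111)*(-96) = 68*(-96) = -6528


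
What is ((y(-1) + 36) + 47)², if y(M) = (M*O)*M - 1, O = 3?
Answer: 7225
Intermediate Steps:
y(M) = -1 + 3*M² (y(M) = (M*3)*M - 1 = (3*M)*M - 1 = 3*M² - 1 = -1 + 3*M²)
((y(-1) + 36) + 47)² = (((-1 + 3*(-1)²) + 36) + 47)² = (((-1 + 3*1) + 36) + 47)² = (((-1 + 3) + 36) + 47)² = ((2 + 36) + 47)² = (38 + 47)² = 85² = 7225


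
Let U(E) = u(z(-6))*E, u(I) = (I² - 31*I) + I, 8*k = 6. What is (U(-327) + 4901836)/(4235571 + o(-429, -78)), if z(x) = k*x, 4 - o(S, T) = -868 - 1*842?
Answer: 19404277/16949140 ≈ 1.1449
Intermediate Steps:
k = ¾ (k = (⅛)*6 = ¾ ≈ 0.75000)
o(S, T) = 1714 (o(S, T) = 4 - (-868 - 1*842) = 4 - (-868 - 842) = 4 - 1*(-1710) = 4 + 1710 = 1714)
z(x) = 3*x/4
u(I) = I² - 30*I
U(E) = 621*E/4 (U(E) = (((¾)*(-6))*(-30 + (¾)*(-6)))*E = (-9*(-30 - 9/2)/2)*E = (-9/2*(-69/2))*E = 621*E/4)
(U(-327) + 4901836)/(4235571 + o(-429, -78)) = ((621/4)*(-327) + 4901836)/(4235571 + 1714) = (-203067/4 + 4901836)/4237285 = (19404277/4)*(1/4237285) = 19404277/16949140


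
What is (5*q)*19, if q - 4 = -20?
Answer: -1520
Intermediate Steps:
q = -16 (q = 4 - 20 = -16)
(5*q)*19 = (5*(-16))*19 = -80*19 = -1520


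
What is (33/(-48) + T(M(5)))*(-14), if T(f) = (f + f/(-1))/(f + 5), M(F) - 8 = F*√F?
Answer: 77/8 ≈ 9.6250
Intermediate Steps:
M(F) = 8 + F^(3/2) (M(F) = 8 + F*√F = 8 + F^(3/2))
T(f) = 0 (T(f) = (f + f*(-1))/(5 + f) = (f - f)/(5 + f) = 0/(5 + f) = 0)
(33/(-48) + T(M(5)))*(-14) = (33/(-48) + 0)*(-14) = (33*(-1/48) + 0)*(-14) = (-11/16 + 0)*(-14) = -11/16*(-14) = 77/8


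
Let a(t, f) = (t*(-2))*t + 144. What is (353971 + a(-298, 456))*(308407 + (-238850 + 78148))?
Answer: 26070966435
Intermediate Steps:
a(t, f) = 144 - 2*t**2 (a(t, f) = (-2*t)*t + 144 = -2*t**2 + 144 = 144 - 2*t**2)
(353971 + a(-298, 456))*(308407 + (-238850 + 78148)) = (353971 + (144 - 2*(-298)**2))*(308407 + (-238850 + 78148)) = (353971 + (144 - 2*88804))*(308407 - 160702) = (353971 + (144 - 177608))*147705 = (353971 - 177464)*147705 = 176507*147705 = 26070966435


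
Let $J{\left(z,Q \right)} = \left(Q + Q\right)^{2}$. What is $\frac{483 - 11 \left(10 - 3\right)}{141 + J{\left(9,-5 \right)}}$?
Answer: $\frac{406}{241} \approx 1.6846$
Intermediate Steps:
$J{\left(z,Q \right)} = 4 Q^{2}$ ($J{\left(z,Q \right)} = \left(2 Q\right)^{2} = 4 Q^{2}$)
$\frac{483 - 11 \left(10 - 3\right)}{141 + J{\left(9,-5 \right)}} = \frac{483 - 11 \left(10 - 3\right)}{141 + 4 \left(-5\right)^{2}} = \frac{483 - 77}{141 + 4 \cdot 25} = \frac{483 - 77}{141 + 100} = \frac{406}{241}$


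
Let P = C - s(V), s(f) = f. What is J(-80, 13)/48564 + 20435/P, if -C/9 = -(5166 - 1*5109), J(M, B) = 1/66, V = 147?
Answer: 178958341/3205224 ≈ 55.833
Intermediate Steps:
J(M, B) = 1/66
C = 513 (C = -(-9)*(5166 - 1*5109) = -(-9)*(5166 - 5109) = -(-9)*57 = -9*(-57) = 513)
P = 366 (P = 513 - 1*147 = 513 - 147 = 366)
J(-80, 13)/48564 + 20435/P = (1/66)/48564 + 20435/366 = (1/66)*(1/48564) + 20435*(1/366) = 1/3205224 + 335/6 = 178958341/3205224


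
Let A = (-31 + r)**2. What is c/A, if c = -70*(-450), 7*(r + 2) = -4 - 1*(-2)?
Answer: 1543500/54289 ≈ 28.431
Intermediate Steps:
r = -16/7 (r = -2 + (-4 - 1*(-2))/7 = -2 + (-4 + 2)/7 = -2 + (1/7)*(-2) = -2 - 2/7 = -16/7 ≈ -2.2857)
c = 31500
A = 54289/49 (A = (-31 - 16/7)**2 = (-233/7)**2 = 54289/49 ≈ 1107.9)
c/A = 31500/(54289/49) = 31500*(49/54289) = 1543500/54289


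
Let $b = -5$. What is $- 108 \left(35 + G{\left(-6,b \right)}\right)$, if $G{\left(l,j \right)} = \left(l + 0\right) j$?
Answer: $-7020$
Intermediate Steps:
$G{\left(l,j \right)} = j l$ ($G{\left(l,j \right)} = l j = j l$)
$- 108 \left(35 + G{\left(-6,b \right)}\right) = - 108 \left(35 - -30\right) = - 108 \left(35 + 30\right) = \left(-108\right) 65 = -7020$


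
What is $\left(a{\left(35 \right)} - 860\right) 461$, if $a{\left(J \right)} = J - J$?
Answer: $-396460$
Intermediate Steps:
$a{\left(J \right)} = 0$
$\left(a{\left(35 \right)} - 860\right) 461 = \left(0 - 860\right) 461 = \left(-860\right) 461 = -396460$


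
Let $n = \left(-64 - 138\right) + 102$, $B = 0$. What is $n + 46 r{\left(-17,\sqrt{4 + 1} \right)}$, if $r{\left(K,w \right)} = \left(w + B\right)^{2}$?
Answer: $130$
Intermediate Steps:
$n = -100$ ($n = -202 + 102 = -100$)
$r{\left(K,w \right)} = w^{2}$ ($r{\left(K,w \right)} = \left(w + 0\right)^{2} = w^{2}$)
$n + 46 r{\left(-17,\sqrt{4 + 1} \right)} = -100 + 46 \left(\sqrt{4 + 1}\right)^{2} = -100 + 46 \left(\sqrt{5}\right)^{2} = -100 + 46 \cdot 5 = -100 + 230 = 130$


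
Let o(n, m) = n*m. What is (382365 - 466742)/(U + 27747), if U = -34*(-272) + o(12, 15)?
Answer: -84377/37175 ≈ -2.2697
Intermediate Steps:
o(n, m) = m*n
U = 9428 (U = -34*(-272) + 15*12 = 9248 + 180 = 9428)
(382365 - 466742)/(U + 27747) = (382365 - 466742)/(9428 + 27747) = -84377/37175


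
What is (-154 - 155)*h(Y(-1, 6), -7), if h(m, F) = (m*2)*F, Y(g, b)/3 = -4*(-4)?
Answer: 207648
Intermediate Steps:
Y(g, b) = 48 (Y(g, b) = 3*(-4*(-4)) = 3*16 = 48)
h(m, F) = 2*F*m (h(m, F) = (2*m)*F = 2*F*m)
(-154 - 155)*h(Y(-1, 6), -7) = (-154 - 155)*(2*(-7)*48) = -309*(-672) = 207648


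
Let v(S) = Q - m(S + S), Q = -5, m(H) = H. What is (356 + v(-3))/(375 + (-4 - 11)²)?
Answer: 119/200 ≈ 0.59500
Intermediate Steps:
v(S) = -5 - 2*S (v(S) = -5 - (S + S) = -5 - 2*S)
(356 + v(-3))/(375 + (-4 - 11)²) = (356 + (-5 - 2*(-3)))/(375 + (-4 - 11)²) = (356 + (-5 + 6))/(375 + (-15)²) = (356 + 1)/(375 + 225) = 357/600 = 357*(1/600) = 119/200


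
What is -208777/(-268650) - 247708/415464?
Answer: 420678611/2325300075 ≈ 0.18091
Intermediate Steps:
-208777/(-268650) - 247708/415464 = -208777*(-1/268650) - 247708*1/415464 = 208777/268650 - 61927/103866 = 420678611/2325300075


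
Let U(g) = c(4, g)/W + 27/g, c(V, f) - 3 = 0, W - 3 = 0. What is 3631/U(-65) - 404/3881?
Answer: 915958863/147478 ≈ 6210.8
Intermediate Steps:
W = 3 (W = 3 + 0 = 3)
c(V, f) = 3 (c(V, f) = 3 + 0 = 3)
U(g) = 1 + 27/g (U(g) = 3/3 + 27/g = 3*(⅓) + 27/g = 1 + 27/g)
3631/U(-65) - 404/3881 = 3631/(((27 - 65)/(-65))) - 404/3881 = 3631/((-1/65*(-38))) - 404*1/3881 = 3631/(38/65) - 404/3881 = 3631*(65/38) - 404/3881 = 236015/38 - 404/3881 = 915958863/147478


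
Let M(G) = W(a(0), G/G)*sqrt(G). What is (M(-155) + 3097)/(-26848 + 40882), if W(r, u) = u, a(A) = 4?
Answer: 3097/14034 + I*sqrt(155)/14034 ≈ 0.22068 + 0.00088712*I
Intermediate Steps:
M(G) = sqrt(G) (M(G) = (G/G)*sqrt(G) = 1*sqrt(G) = sqrt(G))
(M(-155) + 3097)/(-26848 + 40882) = (sqrt(-155) + 3097)/(-26848 + 40882) = (I*sqrt(155) + 3097)/14034 = (3097 + I*sqrt(155))*(1/14034) = 3097/14034 + I*sqrt(155)/14034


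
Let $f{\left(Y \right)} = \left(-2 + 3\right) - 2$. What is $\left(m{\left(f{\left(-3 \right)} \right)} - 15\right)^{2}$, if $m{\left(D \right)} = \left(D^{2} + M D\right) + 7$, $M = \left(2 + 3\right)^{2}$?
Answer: $1024$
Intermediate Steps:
$M = 25$ ($M = 5^{2} = 25$)
$f{\left(Y \right)} = -1$ ($f{\left(Y \right)} = 1 - 2 = -1$)
$m{\left(D \right)} = 7 + D^{2} + 25 D$ ($m{\left(D \right)} = \left(D^{2} + 25 D\right) + 7 = 7 + D^{2} + 25 D$)
$\left(m{\left(f{\left(-3 \right)} \right)} - 15\right)^{2} = \left(\left(7 + \left(-1\right)^{2} + 25 \left(-1\right)\right) - 15\right)^{2} = \left(\left(7 + 1 - 25\right) - 15\right)^{2} = \left(-17 - 15\right)^{2} = \left(-32\right)^{2} = 1024$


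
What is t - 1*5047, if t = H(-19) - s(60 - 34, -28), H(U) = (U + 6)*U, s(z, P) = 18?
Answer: -4818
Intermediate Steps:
H(U) = U*(6 + U) (H(U) = (6 + U)*U = U*(6 + U))
t = 229 (t = -19*(6 - 19) - 1*18 = -19*(-13) - 18 = 247 - 18 = 229)
t - 1*5047 = 229 - 1*5047 = 229 - 5047 = -4818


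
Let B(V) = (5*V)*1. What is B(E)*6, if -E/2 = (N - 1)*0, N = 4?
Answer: 0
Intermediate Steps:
E = 0 (E = -2*(4 - 1)*0 = -6*0 = -2*0 = 0)
B(V) = 5*V
B(E)*6 = (5*0)*6 = 0*6 = 0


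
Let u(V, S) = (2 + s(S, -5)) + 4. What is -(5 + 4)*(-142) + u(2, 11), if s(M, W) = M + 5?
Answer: 1300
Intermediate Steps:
s(M, W) = 5 + M
u(V, S) = 11 + S (u(V, S) = (2 + (5 + S)) + 4 = (7 + S) + 4 = 11 + S)
-(5 + 4)*(-142) + u(2, 11) = -(5 + 4)*(-142) + (11 + 11) = -1*9*(-142) + 22 = -9*(-142) + 22 = 1278 + 22 = 1300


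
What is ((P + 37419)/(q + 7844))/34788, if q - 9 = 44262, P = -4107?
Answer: 2776/151081385 ≈ 1.8374e-5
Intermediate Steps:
q = 44271 (q = 9 + 44262 = 44271)
((P + 37419)/(q + 7844))/34788 = ((-4107 + 37419)/(44271 + 7844))/34788 = (33312/52115)*(1/34788) = 2776/151081385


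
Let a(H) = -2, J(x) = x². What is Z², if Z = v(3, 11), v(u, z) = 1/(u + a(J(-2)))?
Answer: 1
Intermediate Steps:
v(u, z) = 1/(-2 + u) (v(u, z) = 1/(u - 2) = 1/(-2 + u))
Z = 1 (Z = 1/(-2 + 3) = 1/1 = 1)
Z² = 1² = 1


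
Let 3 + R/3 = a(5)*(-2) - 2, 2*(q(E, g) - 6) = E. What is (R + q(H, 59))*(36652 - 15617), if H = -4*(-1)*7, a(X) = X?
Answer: -525875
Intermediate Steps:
H = 28 (H = 4*7 = 28)
q(E, g) = 6 + E/2
R = -45 (R = -9 + 3*(5*(-2) - 2) = -9 + 3*(-10 - 2) = -9 + 3*(-12) = -9 - 36 = -45)
(R + q(H, 59))*(36652 - 15617) = (-45 + (6 + (½)*28))*(36652 - 15617) = (-45 + (6 + 14))*21035 = (-45 + 20)*21035 = -25*21035 = -525875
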